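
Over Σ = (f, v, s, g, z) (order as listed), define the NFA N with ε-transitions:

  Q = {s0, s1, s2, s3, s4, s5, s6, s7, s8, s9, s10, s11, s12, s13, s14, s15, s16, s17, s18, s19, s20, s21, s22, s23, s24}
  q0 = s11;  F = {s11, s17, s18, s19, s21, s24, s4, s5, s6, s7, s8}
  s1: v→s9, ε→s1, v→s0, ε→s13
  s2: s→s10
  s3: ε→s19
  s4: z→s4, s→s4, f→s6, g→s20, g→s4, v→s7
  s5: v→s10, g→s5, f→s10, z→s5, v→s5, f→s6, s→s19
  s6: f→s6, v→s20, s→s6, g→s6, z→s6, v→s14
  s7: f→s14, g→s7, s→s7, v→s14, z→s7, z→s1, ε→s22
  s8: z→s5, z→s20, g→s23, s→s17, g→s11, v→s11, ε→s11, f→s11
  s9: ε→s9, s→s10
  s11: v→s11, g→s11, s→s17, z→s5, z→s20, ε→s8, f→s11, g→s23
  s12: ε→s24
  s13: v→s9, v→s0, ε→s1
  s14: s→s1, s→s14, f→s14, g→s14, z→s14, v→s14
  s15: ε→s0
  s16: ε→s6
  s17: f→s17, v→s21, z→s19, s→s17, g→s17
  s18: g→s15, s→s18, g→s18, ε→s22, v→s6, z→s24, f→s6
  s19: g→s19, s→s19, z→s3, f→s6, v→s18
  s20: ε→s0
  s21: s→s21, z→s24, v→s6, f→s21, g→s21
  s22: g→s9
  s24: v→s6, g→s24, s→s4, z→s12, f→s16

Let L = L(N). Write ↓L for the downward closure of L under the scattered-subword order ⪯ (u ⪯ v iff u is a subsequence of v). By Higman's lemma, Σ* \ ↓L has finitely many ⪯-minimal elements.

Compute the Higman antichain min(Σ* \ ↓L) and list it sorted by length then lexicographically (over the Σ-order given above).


|Q|=25, |F|=11, |δ|=91 (13 ε).
min D↑ (11 st, q0=0, F={8}): 0:f→0,v→0,s→1,g→0,z→2 1:f→1,v→3,s→1,g→1,z→4 2:f→5,v→2,s→4,g→2,z→2 3:f→3,v→5,s→3,g→3,z→6 4:f→5,v→7,s→4,g→4,z→4 5:f→5,v→8,s→5,g→5,z→5 6:f→5,v→5,s→9,g→6,z→6 7:f→5,v→5,s→7,g→7,z→6 8:f→8,v→8,s→8,g→8,z→8 9:f→5,v→10,s→9,g→9,z→9 10:f→8,v→8,s→10,g→10,z→10.
'zfv': |S_i|=[24, 19, 9, 7] end={s0,s1,s10,s13,s14,s20,s9} rej; 3/3 deletions ∈↓L.
'svvv': run [24, 20, 17, 10, 7] end={s0,s1,s10,s13,s14,s20,s9} rej; 4/4 deletions ∈↓L.
'svzsvf': run [24, 20, 17, 14, 11, 9, 6] end={s0,s1,s10,s13,s14,s9} ∉↓L; 6/6 del acc.
3 obstructions.

Antichain: [zfv, svvv, svzsvf].


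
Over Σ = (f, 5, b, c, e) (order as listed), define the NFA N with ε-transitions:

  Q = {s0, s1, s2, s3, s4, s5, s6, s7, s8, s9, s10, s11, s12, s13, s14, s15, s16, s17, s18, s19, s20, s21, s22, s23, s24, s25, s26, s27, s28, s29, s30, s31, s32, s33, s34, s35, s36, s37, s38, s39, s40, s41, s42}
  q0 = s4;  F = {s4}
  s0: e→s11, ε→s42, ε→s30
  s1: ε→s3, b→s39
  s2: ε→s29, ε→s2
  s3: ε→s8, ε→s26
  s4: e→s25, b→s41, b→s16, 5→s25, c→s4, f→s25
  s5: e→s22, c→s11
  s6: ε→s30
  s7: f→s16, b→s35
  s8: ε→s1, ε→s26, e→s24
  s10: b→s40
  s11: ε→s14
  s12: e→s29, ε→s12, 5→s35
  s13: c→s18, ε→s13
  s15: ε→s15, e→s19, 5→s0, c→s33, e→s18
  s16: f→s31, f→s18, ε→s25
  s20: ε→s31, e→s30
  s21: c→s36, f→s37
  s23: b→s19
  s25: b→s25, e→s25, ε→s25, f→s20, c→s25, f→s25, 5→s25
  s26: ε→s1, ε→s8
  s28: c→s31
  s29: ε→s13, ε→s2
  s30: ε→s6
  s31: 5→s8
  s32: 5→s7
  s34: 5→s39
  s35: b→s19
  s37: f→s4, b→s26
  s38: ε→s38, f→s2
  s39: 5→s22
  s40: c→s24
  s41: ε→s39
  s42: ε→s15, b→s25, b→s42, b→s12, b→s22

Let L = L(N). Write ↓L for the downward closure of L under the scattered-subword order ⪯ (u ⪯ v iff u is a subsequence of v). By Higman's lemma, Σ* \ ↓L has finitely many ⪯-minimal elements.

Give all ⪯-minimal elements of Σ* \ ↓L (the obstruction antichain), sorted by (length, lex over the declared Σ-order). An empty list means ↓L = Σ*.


min(Σ*\↓L) = [f, 5, b, e].

|Q|=43, |F|=1, |δ|=72 (25 ε).
min D↑ (2 st, q0=0, F={1}): 0:f→1,5→1,b→1,c→0,e→1 1:f→1,5→1,b→1,c→1,e→1 [Hopcroft].
'f': run [16, 13] end={s1,s18,s20,s22,s24,s25,s26,s3,s30,s31,s39,s6,…} ∉↓L; 1/1 del acc.
'5': run [16, 12] end={s1,s20,s22,s24,s25,s26,s3,s30,s31,s39,s6,s8} ∉↓L; 1/1 del acc.
'b': run [16, 15] end={s1,s16,s18,s20,s22,s24,s25,s26,s3,s30,s31,s39,…} ∉↓L; 1/1 del acc.
'e': run [16, 12] end={s1,s20,s22,s24,s25,s26,s3,s30,s31,s39,s6,s8} rej; 1/1 deletions ∈↓L.
4 minimals (antichain).


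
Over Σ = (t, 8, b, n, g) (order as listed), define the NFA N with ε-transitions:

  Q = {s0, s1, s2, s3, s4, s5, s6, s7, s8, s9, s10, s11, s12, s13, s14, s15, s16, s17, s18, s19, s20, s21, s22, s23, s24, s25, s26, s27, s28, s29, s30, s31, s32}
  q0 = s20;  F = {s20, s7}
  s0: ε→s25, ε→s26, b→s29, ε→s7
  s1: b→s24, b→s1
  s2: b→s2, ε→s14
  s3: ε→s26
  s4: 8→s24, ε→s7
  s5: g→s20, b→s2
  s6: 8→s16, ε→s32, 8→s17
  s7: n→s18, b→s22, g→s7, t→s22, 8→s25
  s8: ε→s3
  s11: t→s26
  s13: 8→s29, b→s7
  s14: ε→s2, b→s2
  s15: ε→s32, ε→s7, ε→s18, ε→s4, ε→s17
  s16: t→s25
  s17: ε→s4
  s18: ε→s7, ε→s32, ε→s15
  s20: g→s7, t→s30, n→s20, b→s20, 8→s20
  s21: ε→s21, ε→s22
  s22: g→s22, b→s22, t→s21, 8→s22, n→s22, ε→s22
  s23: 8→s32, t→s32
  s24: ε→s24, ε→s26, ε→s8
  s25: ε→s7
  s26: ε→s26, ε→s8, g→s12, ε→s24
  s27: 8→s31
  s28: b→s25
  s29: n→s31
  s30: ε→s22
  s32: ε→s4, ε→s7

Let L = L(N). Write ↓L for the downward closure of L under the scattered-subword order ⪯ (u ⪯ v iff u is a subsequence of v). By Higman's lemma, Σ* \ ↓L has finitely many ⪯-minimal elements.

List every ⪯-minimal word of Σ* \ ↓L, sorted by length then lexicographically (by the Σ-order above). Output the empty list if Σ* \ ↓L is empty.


A = [t, gb].

|Q|=33, |F|=2, |δ|=66 (31 ε).
min D↑ (3 st, q0=0, F={1}): 0:t→1,8→0,b→0,n→0,g→2 1:t→1,8→1,b→1,n→1,g→1 2:t→1,8→2,b→1,n→2,g→2 (ε-aug+det+¬).
't': |S_i|=[16, 3] end={s21,s22,s30} rej; 1/1 single-dels accept.
'gb': N↓-sim [16, 14, 2] end={s21,s22} rej; 2/2 single-dels accept.
2 words, ⪯-incomp.


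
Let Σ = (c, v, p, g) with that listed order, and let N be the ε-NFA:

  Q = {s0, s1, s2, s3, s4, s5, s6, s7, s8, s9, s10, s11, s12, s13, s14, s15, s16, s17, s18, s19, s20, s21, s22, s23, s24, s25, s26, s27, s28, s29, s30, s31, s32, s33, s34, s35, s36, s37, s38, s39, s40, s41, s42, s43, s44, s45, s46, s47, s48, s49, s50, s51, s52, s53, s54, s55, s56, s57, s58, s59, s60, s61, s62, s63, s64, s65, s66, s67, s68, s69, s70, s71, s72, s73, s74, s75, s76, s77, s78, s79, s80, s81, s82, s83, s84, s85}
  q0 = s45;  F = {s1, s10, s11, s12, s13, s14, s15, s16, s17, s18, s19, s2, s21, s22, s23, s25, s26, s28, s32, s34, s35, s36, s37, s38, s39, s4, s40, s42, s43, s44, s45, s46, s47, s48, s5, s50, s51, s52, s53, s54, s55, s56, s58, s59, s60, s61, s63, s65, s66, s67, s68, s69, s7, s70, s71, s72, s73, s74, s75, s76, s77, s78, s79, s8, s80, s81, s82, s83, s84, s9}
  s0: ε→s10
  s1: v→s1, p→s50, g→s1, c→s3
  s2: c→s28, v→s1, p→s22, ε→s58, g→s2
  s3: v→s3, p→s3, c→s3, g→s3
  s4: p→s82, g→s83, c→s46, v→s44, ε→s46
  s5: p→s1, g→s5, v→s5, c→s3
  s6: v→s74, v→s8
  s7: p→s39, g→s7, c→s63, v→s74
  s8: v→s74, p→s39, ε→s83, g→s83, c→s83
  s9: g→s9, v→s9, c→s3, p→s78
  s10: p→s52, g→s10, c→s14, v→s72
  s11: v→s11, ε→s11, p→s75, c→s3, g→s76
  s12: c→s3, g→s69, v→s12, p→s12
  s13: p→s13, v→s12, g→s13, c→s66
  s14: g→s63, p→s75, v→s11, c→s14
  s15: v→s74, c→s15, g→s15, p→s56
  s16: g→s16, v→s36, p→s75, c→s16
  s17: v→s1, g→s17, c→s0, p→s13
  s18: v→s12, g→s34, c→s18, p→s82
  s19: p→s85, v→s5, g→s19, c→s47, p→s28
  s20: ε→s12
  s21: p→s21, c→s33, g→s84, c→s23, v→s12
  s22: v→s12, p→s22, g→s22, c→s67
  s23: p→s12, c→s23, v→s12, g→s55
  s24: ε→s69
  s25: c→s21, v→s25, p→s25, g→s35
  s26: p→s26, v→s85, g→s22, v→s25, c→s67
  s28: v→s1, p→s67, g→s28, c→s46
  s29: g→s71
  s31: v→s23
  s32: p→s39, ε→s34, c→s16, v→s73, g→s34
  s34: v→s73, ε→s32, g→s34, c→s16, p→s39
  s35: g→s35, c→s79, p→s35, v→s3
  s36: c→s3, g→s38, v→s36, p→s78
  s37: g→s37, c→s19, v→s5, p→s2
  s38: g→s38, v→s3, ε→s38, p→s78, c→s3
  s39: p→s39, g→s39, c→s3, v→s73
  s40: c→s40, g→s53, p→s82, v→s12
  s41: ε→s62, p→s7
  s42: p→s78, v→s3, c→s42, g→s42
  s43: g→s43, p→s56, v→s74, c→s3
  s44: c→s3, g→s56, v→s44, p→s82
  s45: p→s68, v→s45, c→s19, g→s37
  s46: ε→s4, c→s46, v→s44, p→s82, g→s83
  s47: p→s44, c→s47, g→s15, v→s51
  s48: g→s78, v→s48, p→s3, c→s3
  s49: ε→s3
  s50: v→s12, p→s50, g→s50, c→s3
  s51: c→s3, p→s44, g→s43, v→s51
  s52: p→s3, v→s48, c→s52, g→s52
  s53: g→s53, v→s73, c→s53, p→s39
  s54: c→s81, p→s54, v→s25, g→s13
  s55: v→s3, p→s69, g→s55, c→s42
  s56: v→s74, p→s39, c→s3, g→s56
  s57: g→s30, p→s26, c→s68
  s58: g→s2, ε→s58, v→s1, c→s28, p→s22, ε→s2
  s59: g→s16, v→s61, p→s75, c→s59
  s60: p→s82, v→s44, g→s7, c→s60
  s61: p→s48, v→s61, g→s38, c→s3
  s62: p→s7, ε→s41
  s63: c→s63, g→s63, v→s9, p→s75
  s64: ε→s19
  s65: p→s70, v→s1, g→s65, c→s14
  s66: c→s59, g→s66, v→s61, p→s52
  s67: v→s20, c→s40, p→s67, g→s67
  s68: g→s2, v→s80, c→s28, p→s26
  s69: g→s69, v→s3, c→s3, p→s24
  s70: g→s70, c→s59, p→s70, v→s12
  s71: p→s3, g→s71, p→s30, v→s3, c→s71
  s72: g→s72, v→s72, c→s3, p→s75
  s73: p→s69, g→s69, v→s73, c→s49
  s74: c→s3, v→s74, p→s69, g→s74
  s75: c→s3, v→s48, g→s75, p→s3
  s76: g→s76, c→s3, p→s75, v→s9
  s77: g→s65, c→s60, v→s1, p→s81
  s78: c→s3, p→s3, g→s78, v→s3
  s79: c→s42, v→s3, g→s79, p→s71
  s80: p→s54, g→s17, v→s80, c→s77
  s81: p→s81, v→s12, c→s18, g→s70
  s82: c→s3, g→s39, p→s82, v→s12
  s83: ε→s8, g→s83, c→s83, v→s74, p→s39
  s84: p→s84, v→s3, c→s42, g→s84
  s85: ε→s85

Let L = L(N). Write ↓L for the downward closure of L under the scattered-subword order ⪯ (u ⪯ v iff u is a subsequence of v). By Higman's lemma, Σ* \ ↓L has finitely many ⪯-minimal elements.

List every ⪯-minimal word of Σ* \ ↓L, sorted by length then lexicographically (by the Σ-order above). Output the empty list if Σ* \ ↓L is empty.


|Q|=86, |F|=70, |δ|=316 (19 ε).
min D↑ (67 st, q0=0, F={13}): 0:c→1,v→0,p→2,g→3 1:c→4,v→5,p→6,g→1 2:c→6,v→7,p→8,g→9 3:c→1,v→5,p→9,g→3 4:c→4,v→10,p→11,g→12 5:c→13,v→5,p→14,g→5 6:c→15,v→14,p→16,g→6 7:c→17,v→7,p→18,g→19 8:c→16,v→20,p→8,g→21 9:c→6,v→14,p→21,g→9 10:c→13,v→10,p→11,g→22 11:c→13,v→11,p→23,g→24 12:c→12,v→25,p→24,g→12 13:c→13,v→13,p→13,g→13 14:c→13,v→14,p→26,g→14 15:c→15,v→11,p→23,g→27 16:c→28,v→29,p→16,g→16 17:c→30,v→14,p→31,g→32 18:c→31,v→20,p→18,g→33 19:c→34,v→14,p→33,g→19 20:c→35,v→20,p→20,g→36 21:c→16,v→29,p→21,g→21 22:c→13,v→25,p→24,g→22 23:c→13,v→29,p→23,g→37 24:c→13,v→25,p→37,g→24 25:c→13,v→25,p→38,g→25 26:c→13,v→29,p→26,g→26 27:c→27,v→25,p→37,g→27 28:c→28,v→29,p→23,g→39 29:c→13,v→29,p→29,g→38 30:c→30,v→11,p→23,g→40 31:c→41,v→29,p→31,g→42 32:c→43,v→14,p→42,g→32 33:c→44,v→29,p→33,g→33 34:c→43,v→45,p→46,g→34 35:c→47,v→29,p→35,g→48 36:c→49,v→13,p→36,g→36 37:c→13,v→50,p→37,g→37 38:c→13,v→13,p→38,g→38 39:c→39,v→50,p→37,g→39 40:c→51,v→25,p→37,g→40 41:c→41,v→29,p→23,g→52 42:c→53,v→29,p→42,g→42 43:c→43,v→54,p→55,g→51 44:c→53,v→56,p→46,g→44 45:c→13,v→45,p→55,g→45 46:c→46,v→57,p→13,g→46 47:c→47,v→29,p→29,g→58 48:c→59,v→13,p→48,g→48 49:c→59,v→13,p→60,g→49 50:c→13,v→50,p→38,g→38 51:c→51,v→61,p→55,g→51 52:c→62,v→50,p→37,g→52 53:c→53,v→56,p→55,g→62 54:c→13,v→54,p→55,g→63 55:c→13,v→57,p→13,g→55 56:c→13,v→56,p→57,g→64 57:c→13,v→57,p→13,g→65 58:c→59,v→13,p→38,g→58 59:c→59,v→13,p→65,g→59 60:c→60,v→13,p→13,g→60 61:c→13,v→61,p→65,g→61 62:c→62,v→66,p→55,g→62 63:c→13,v→61,p→55,g→63 64:c→13,v→13,p→65,g→64 65:c→13,v→13,p→13,g→65 66:c→13,v→66,p→65,g→64 (ε-aug+det+¬).
'cvc': N↓-sim [78, 65, 27, 2] end={s3,s49} — reject; 3/3 deletions ∈↓L.
'gvc': |S_i|=[78, 65, 27, 2] end={s3,s49} — reject; 3/3 deletions ∈↓L.
'ccpc': N↓-sim [78, 65, 46, 15, 2] end={s3,s49} ∉↓L; 4/4 single-dels accept.
'ppvgv': run [78, 70, 44, 24, 12, 1] end={s3} ∉↓L; 5/5 single-dels accept.
'ccgvpv': N↓-sim [78, 65, 46, 30, 11, 4, 1] end={s3} rej; 6/6 del acc.
'pvgcpp': |S_i|=[78, 70, 57, 43, 24, 7, 2] end={s3,s30} ∉↓L; 6/6 deletions ∈↓L.
6 obstructions.

min(Σ*\↓L) = [cvc, gvc, ccpc, ppvgv, ccgvpv, pvgcpp].


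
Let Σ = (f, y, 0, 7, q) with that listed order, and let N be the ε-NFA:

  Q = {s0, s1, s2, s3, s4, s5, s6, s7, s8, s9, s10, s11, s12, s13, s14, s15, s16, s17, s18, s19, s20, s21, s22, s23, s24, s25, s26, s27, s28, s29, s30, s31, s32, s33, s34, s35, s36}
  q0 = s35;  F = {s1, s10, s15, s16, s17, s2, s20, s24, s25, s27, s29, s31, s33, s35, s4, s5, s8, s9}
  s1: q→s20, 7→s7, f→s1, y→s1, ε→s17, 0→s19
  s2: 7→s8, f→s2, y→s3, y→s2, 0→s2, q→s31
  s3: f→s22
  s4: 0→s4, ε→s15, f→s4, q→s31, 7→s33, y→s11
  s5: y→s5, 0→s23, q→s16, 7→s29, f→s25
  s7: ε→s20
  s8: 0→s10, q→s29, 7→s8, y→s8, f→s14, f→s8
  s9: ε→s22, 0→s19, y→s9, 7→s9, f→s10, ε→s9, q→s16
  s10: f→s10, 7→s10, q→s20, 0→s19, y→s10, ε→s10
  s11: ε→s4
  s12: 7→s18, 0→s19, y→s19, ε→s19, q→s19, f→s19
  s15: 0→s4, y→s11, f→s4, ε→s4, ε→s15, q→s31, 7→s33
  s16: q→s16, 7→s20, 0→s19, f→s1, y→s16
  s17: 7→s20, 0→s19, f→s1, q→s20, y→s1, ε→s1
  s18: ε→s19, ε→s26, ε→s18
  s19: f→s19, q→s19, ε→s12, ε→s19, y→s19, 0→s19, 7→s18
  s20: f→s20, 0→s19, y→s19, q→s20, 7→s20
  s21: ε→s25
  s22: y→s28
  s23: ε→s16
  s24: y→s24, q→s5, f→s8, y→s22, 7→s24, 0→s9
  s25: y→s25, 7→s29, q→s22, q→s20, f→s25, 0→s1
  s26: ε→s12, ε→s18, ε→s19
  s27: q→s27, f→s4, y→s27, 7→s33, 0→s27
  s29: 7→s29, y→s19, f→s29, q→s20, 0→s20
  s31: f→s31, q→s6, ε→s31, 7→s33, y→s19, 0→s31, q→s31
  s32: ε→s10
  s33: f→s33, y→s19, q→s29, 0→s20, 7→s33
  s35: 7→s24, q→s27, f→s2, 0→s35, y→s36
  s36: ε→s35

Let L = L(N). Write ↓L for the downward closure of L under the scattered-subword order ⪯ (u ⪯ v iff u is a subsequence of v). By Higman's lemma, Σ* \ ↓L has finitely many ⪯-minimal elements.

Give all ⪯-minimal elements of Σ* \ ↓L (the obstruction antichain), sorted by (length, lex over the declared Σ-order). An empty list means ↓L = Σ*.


Antichain: [fqy, 700, q7y, 7qq0].

|Q|=37, |F|=18, |δ|=131 (24 ε).
min D↑ (17 st, q0=0, F={12}): 0:f→1,y→0,0→0,7→2,q→3 1:f→1,y→1,0→1,7→4,q→5 2:f→4,y→2,0→6,7→2,q→7 3:f→8,y→3,0→3,7→9,q→3 4:f→4,y→4,0→10,7→4,q→11 5:f→5,y→12,0→5,7→9,q→5 6:f→10,y→6,0→12,7→6,q→13 7:f→14,y→7,0→13,7→11,q→13 8:f→8,y→8,0→8,7→9,q→5 9:f→9,y→12,0→15,7→9,q→11 10:f→10,y→10,0→12,7→10,q→15 11:f→11,y→12,0→15,7→11,q→15 12:f→12,y→12,0→12,7→12,q→12 13:f→16,y→13,0→12,7→15,q→13 14:f→14,y→14,0→16,7→11,q→15 15:f→15,y→12,0→12,7→15,q→15 16:f→16,y→16,0→12,7→15,q→15 [Hopcroft].
'fqy': N↓-sim [31, 23, 11, 5] end={s12,s18,s19,s26,s28} rej; 3/3 deletions ∈↓L.
'700': |S_i|=[31, 21, 14, 4] end={s12,s18,s19,s26} rej; 3/3 deletions ∈↓L.
'q7y': N↓-sim [31, 22, 8, 4] end={s12,s18,s19,s26} rej; 3/3 single-dels accept.
'7qq0': |S_i|=[31, 21, 15, 11, 4] end={s12,s18,s19,s26} — reject; 4/4 deletions ∈↓L.
4 words, ⪯-incomp.


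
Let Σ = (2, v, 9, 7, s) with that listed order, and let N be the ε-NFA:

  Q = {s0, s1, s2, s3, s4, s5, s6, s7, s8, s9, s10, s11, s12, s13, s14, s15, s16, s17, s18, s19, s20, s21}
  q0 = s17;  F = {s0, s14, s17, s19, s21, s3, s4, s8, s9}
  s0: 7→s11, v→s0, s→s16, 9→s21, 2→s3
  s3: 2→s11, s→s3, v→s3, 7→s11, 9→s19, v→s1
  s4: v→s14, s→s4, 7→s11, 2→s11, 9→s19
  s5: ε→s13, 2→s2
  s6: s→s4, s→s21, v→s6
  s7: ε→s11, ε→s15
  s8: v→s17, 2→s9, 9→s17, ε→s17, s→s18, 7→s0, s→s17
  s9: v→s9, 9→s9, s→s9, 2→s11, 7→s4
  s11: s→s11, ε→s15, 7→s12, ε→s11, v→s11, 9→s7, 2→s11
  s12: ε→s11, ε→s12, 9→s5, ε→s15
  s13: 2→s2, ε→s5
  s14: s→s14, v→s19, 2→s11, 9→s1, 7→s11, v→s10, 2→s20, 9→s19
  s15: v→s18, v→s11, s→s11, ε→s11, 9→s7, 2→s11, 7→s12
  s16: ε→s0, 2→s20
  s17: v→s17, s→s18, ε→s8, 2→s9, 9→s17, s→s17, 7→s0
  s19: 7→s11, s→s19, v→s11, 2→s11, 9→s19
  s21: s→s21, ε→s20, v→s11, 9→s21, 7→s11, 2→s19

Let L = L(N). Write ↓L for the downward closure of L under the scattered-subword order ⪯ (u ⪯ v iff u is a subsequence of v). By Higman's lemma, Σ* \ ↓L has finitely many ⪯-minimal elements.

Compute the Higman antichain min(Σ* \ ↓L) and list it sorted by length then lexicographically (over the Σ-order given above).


Antichain: [22, 77, 79v, 27vvv].

|Q|=22, |F|=9, |δ|=83 (14 ε).
min D↑ (9 st, q0=0, F={3}): 0:2→1,v→0,9→0,7→2,s→0 1:2→3,v→1,9→1,7→4,s→1 2:2→5,v→2,9→6,7→3,s→2 3:2→3,v→3,9→3,7→3,s→3 4:2→3,v→7,9→8,7→3,s→4 5:2→3,v→5,9→8,7→3,s→5 6:2→8,v→3,9→6,7→3,s→6 7:2→3,v→8,9→8,7→3,s→7 8:2→3,v→3,9→8,7→3,s→8.
'22': run [21, 16, 9] end={s11,s12,s13,s15,s18,s2,s20,s5,s7} ∉↓L; 2/2 deletions ∈↓L.
'77': N↓-sim [21, 18, 8] end={s11,s12,s13,s15,s18,s2,s5,s7} ∉↓L; 2/2 deletions ∈↓L.
'79v': |S_i|=[21, 18, 12, 8] end={s11,s12,s13,s15,s18,s2,s5,s7} — reject; 3/3 single-dels accept.
'27vvv': run [21, 16, 14, 13, 10, 8] end={s11,s12,s13,s15,s18,s2,s5,s7} — reject; 5/5 deletions ∈↓L.
4 words, ⪯-incomp.


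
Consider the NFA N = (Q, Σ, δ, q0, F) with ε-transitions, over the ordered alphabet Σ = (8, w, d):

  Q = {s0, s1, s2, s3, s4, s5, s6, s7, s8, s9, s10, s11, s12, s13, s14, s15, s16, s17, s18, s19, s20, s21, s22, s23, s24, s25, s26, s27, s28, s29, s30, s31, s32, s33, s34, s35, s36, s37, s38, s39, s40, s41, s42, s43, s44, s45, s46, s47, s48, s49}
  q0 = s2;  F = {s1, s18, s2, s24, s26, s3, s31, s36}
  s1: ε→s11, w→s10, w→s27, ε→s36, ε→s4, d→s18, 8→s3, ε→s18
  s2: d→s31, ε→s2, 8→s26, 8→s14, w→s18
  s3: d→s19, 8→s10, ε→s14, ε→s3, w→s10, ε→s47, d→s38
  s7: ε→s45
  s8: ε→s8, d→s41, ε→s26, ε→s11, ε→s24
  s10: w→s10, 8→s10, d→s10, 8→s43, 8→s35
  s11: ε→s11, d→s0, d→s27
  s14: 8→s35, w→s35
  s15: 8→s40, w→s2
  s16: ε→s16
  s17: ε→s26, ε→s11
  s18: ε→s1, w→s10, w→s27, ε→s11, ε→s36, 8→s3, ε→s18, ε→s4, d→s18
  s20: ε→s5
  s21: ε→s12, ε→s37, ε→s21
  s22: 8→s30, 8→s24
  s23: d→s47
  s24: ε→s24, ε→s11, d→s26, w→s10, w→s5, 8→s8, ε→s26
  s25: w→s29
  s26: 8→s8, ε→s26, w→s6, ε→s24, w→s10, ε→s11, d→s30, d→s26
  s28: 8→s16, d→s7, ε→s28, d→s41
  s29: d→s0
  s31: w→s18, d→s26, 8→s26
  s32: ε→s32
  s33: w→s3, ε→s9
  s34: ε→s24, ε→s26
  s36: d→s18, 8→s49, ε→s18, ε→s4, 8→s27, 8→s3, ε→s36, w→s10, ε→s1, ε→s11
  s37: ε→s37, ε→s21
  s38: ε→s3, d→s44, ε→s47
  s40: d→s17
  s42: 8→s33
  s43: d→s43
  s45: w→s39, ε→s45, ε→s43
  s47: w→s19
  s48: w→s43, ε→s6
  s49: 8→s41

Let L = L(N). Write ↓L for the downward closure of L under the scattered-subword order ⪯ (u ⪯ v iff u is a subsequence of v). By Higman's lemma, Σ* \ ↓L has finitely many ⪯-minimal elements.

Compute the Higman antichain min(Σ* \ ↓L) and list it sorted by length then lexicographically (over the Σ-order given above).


|Q|=50, |F|=8, |δ|=111 (49 ε).
min D↑ (6 st, q0=0, F={4}): 0:8→1,w→2,d→3 1:8→1,w→4,d→1 2:8→5,w→4,d→2 3:8→1,w→2,d→1 4:8→4,w→4,d→4 5:8→4,w→4,d→5.
'8w': |S_i|=[26, 20, 6] end={s10,s19,s35,s43,s5,s6} ∉↓L; 2/2 del acc.
'ww': |S_i|=[26, 20, 5] end={s10,s19,s27,s35,s43} — reject; 2/2 del acc.
'w88': |S_i|=[26, 20, 12, 4] end={s10,s35,s41,s43} ∉↓L; 3/3 del acc.
'ddw': run [26, 25, 24, 7] end={s10,s19,s27,s35,s43,s5,s6} — reject; 3/3 deletions ∈↓L.
4 words, ⪯-incomp.

A = [8w, ww, w88, ddw].


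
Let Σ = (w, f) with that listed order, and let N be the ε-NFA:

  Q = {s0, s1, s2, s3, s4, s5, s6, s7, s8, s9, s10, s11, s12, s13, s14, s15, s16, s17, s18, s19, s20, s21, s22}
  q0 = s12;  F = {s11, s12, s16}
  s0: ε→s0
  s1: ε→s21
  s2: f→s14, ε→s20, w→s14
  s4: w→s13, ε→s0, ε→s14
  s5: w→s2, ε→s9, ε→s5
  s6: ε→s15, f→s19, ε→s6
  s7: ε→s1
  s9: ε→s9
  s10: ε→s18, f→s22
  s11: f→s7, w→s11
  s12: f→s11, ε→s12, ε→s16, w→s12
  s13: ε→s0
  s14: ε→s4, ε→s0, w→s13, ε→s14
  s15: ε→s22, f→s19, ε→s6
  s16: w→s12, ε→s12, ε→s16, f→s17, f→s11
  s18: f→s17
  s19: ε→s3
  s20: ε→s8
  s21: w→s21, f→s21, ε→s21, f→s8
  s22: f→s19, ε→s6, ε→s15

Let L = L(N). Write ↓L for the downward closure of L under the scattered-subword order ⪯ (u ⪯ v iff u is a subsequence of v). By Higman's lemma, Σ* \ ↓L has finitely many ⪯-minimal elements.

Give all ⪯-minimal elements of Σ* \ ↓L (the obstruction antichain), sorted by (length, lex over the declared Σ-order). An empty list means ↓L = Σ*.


min(Σ*\↓L) = [ff].

|Q|=23, |F|=3, |δ|=47 (27 ε).
min D↑ (3 st, q0=0, F={2}): 0:w→0,f→1 1:w→1,f→2 2:w→2,f→2 [Hopcroft].
'ff': run [8, 6, 4] end={s1,s21,s7,s8} ∉↓L; 2/2 single-dels accept.
1 obstructions.


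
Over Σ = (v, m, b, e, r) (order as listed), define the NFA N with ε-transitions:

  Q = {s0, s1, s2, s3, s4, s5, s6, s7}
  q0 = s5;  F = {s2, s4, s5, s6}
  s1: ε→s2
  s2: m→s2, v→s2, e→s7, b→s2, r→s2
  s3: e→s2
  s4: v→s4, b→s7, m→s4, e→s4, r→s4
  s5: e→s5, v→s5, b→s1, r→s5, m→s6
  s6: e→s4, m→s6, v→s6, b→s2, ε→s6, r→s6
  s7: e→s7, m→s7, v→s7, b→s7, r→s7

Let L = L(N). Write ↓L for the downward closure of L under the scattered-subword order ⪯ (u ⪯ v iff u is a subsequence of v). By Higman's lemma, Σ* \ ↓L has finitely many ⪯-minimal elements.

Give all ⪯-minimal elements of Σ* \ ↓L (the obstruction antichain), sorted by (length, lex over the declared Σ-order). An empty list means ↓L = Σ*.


min(Σ*\↓L) = [be, meb].

|Q|=8, |F|=4, |δ|=28 (2 ε).
min D↑ (5 st, q0=0, F={4}): 0:v→0,m→1,b→2,e→0,r→0 1:v→1,m→1,b→2,e→3,r→1 2:v→2,m→2,b→2,e→4,r→2 3:v→3,m→3,b→4,e→3,r→3 4:v→4,m→4,b→4,e→4,r→4.
'be': run [6, 3, 1] end={s7} ∉↓L; 2/2 deletions ∈↓L.
'meb': N↓-sim [6, 4, 2, 1] end={s7} ∉↓L; 3/3 single-dels accept.
2 minimals (antichain).


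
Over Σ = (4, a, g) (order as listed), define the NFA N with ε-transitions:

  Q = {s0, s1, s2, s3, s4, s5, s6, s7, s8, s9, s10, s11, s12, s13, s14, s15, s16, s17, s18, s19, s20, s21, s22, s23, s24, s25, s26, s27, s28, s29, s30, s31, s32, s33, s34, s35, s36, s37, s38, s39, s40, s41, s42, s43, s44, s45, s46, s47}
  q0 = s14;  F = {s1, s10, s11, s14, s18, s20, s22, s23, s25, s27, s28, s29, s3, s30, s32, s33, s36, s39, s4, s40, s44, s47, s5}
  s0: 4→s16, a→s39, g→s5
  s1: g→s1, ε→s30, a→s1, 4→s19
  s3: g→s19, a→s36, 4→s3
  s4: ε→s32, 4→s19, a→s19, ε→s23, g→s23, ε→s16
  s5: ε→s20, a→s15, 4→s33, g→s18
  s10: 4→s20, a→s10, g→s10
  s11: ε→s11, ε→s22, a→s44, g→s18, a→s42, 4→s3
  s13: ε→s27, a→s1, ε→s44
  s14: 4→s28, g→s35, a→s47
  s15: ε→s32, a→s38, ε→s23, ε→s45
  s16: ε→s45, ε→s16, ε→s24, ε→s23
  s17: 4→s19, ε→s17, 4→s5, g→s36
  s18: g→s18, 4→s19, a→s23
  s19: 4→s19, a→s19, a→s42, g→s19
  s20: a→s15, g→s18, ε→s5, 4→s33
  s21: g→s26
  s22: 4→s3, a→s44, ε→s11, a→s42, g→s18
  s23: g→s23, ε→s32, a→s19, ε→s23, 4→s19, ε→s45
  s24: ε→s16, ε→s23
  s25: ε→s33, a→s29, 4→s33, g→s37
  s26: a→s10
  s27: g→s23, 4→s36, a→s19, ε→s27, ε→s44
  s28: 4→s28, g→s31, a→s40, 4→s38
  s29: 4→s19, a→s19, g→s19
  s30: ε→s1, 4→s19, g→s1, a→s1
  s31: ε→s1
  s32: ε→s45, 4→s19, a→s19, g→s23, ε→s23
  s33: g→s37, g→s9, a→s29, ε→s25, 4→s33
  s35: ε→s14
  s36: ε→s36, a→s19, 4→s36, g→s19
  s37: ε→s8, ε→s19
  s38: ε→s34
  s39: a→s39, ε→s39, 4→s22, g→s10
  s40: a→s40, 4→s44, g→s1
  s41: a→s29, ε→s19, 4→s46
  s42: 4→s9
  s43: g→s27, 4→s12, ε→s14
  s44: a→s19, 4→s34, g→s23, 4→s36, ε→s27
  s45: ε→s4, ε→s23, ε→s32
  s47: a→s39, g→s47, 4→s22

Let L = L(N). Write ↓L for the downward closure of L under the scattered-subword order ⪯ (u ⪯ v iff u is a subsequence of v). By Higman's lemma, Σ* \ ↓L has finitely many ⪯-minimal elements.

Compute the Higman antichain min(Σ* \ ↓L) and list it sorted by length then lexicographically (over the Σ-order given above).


A = [4g4, 4a4a, a44g, a4aa, aag4a4].

|Q|=48, |F|=23, |δ|=137 (44 ε).
min D↑ (17 st, q0=0, F={8}): 0:4→1,a→2,g→0 1:4→1,a→3,g→4 2:4→5,a→6,g→2 3:4→7,a→3,g→4 4:4→8,a→4,g→4 5:4→9,a→7,g→10 6:4→5,a→6,g→11 7:4→12,a→8,g→13 8:4→8,a→8,g→8 9:4→9,a→12,g→8 10:4→8,a→13,g→10 11:4→14,a→11,g→11 12:4→12,a→8,g→8 13:4→8,a→8,g→13 14:4→15,a→13,g→10 15:4→15,a→16,g→8 16:4→8,a→8,g→8 (ε-aug+det+¬).
'4g4': N↓-sim [36, 31, 15, 3] end={s19,s42,s9} ∉↓L; 3/3 deletions ∈↓L.
'4a4a': N↓-sim [36, 31, 19, 13, 3] end={s19,s42,s9} ∉↓L; 4/4 del acc.
'a44g': run [36, 32, 26, 11, 5] end={s19,s37,s42,s8,s9} — reject; 4/4 del acc.
'a4aa': N↓-sim [36, 32, 26, 16, 5] end={s19,s34,s38,s42,s9} ∉↓L; 4/4 del acc.
'aag4a4': run [36, 32, 31, 23, 20, 13, 3] end={s19,s42,s9} rej; 6/6 single-dels accept.
5 minimals (antichain).


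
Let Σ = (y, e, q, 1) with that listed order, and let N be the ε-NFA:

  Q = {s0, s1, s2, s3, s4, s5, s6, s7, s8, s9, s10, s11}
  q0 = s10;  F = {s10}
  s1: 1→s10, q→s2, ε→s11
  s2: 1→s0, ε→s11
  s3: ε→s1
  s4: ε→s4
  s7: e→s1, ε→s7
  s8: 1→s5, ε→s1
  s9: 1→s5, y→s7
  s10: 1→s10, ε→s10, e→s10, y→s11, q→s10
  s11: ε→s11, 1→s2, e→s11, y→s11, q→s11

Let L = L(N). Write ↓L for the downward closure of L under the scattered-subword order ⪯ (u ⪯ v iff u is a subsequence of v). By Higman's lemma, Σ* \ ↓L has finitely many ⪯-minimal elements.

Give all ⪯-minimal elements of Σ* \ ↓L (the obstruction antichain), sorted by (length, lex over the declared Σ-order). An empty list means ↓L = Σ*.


Antichain: [y].

|Q|=12, |F|=1, |δ|=23 (8 ε).
min D↑ (2 st, q0=0, F={1}): 0:y→1,e→0,q→0,1→0 1:y→1,e→1,q→1,1→1.
'y': N↓-sim [4, 3] end={s0,s11,s2} rej; 1/1 del acc.
1 words, ⪯-incomp.


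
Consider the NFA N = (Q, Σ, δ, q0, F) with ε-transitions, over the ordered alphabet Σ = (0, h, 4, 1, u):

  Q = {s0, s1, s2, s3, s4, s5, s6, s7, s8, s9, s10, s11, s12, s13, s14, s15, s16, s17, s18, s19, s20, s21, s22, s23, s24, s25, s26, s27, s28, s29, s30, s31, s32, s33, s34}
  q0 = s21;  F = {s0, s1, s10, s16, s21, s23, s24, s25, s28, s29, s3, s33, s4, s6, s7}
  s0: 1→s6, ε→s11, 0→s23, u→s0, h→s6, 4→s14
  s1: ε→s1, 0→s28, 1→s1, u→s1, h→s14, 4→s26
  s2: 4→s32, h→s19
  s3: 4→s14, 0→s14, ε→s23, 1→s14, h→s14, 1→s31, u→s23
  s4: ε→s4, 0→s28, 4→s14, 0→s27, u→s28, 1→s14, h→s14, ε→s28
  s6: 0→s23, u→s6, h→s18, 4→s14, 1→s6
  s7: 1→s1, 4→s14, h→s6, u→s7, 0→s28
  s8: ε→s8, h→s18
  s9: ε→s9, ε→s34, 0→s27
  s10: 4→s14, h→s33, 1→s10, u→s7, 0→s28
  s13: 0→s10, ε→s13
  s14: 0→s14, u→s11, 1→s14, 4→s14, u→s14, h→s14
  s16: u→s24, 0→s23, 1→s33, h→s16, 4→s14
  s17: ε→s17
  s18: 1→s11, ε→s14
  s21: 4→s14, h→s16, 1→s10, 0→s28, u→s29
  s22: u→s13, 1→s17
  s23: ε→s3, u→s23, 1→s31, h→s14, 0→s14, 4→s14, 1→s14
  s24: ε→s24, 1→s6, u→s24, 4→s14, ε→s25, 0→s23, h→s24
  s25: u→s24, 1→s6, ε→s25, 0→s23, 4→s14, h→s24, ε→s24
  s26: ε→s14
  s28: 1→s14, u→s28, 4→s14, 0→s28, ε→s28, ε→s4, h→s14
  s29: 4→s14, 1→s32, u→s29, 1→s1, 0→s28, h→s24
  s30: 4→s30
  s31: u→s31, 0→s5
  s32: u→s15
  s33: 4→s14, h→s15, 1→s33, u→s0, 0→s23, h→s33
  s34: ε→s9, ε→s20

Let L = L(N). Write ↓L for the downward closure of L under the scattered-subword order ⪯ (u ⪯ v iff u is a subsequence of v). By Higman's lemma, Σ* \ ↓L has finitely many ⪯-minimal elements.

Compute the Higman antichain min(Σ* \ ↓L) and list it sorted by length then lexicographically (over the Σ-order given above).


Antichain: [4, 0h, 01, h00, u1h, 1uhh].

|Q|=35, |F|=15, |δ|=119 (21 ε).
min D↑ (13 st, q0=0, F={3}): 0:0→1,h→2,4→3,1→4,u→5 1:0→1,h→3,4→3,1→3,u→1 2:0→6,h→2,4→3,1→7,u→8 3:0→3,h→3,4→3,1→3,u→3 4:0→1,h→7,4→3,1→4,u→9 5:0→1,h→8,4→3,1→10,u→5 6:0→3,h→3,4→3,1→3,u→6 7:0→6,h→7,4→3,1→7,u→11 8:0→6,h→8,4→3,1→12,u→8 9:0→1,h→12,4→3,1→10,u→9 10:0→1,h→3,4→3,1→10,u→10 11:0→6,h→12,4→3,1→12,u→11 12:0→6,h→3,4→3,1→12,u→12 (ε-aug+det+¬).
'4': N↓-sim [24, 3] end={s11,s14,s26} ∉↓L; 1/1 del acc.
'0h': N↓-sim [24, 9, 2] end={s11,s14} ∉↓L; 2/2 single-dels accept.
'01': |S_i|=[24, 9, 4] end={s11,s14,s31,s5} ∉↓L; 2/2 del acc.
'h00': run [24, 14, 6, 3] end={s11,s14,s5} ∉↓L; 3/3 single-dels accept.
'u1h': |S_i|=[24, 20, 15, 3] end={s11,s14,s18} ∉↓L; 3/3 single-dels accept.
'1uhh': |S_i|=[24, 19, 16, 8, 3] end={s11,s14,s18} rej; 4/4 del acc.
6 words, ⪯-incomp.


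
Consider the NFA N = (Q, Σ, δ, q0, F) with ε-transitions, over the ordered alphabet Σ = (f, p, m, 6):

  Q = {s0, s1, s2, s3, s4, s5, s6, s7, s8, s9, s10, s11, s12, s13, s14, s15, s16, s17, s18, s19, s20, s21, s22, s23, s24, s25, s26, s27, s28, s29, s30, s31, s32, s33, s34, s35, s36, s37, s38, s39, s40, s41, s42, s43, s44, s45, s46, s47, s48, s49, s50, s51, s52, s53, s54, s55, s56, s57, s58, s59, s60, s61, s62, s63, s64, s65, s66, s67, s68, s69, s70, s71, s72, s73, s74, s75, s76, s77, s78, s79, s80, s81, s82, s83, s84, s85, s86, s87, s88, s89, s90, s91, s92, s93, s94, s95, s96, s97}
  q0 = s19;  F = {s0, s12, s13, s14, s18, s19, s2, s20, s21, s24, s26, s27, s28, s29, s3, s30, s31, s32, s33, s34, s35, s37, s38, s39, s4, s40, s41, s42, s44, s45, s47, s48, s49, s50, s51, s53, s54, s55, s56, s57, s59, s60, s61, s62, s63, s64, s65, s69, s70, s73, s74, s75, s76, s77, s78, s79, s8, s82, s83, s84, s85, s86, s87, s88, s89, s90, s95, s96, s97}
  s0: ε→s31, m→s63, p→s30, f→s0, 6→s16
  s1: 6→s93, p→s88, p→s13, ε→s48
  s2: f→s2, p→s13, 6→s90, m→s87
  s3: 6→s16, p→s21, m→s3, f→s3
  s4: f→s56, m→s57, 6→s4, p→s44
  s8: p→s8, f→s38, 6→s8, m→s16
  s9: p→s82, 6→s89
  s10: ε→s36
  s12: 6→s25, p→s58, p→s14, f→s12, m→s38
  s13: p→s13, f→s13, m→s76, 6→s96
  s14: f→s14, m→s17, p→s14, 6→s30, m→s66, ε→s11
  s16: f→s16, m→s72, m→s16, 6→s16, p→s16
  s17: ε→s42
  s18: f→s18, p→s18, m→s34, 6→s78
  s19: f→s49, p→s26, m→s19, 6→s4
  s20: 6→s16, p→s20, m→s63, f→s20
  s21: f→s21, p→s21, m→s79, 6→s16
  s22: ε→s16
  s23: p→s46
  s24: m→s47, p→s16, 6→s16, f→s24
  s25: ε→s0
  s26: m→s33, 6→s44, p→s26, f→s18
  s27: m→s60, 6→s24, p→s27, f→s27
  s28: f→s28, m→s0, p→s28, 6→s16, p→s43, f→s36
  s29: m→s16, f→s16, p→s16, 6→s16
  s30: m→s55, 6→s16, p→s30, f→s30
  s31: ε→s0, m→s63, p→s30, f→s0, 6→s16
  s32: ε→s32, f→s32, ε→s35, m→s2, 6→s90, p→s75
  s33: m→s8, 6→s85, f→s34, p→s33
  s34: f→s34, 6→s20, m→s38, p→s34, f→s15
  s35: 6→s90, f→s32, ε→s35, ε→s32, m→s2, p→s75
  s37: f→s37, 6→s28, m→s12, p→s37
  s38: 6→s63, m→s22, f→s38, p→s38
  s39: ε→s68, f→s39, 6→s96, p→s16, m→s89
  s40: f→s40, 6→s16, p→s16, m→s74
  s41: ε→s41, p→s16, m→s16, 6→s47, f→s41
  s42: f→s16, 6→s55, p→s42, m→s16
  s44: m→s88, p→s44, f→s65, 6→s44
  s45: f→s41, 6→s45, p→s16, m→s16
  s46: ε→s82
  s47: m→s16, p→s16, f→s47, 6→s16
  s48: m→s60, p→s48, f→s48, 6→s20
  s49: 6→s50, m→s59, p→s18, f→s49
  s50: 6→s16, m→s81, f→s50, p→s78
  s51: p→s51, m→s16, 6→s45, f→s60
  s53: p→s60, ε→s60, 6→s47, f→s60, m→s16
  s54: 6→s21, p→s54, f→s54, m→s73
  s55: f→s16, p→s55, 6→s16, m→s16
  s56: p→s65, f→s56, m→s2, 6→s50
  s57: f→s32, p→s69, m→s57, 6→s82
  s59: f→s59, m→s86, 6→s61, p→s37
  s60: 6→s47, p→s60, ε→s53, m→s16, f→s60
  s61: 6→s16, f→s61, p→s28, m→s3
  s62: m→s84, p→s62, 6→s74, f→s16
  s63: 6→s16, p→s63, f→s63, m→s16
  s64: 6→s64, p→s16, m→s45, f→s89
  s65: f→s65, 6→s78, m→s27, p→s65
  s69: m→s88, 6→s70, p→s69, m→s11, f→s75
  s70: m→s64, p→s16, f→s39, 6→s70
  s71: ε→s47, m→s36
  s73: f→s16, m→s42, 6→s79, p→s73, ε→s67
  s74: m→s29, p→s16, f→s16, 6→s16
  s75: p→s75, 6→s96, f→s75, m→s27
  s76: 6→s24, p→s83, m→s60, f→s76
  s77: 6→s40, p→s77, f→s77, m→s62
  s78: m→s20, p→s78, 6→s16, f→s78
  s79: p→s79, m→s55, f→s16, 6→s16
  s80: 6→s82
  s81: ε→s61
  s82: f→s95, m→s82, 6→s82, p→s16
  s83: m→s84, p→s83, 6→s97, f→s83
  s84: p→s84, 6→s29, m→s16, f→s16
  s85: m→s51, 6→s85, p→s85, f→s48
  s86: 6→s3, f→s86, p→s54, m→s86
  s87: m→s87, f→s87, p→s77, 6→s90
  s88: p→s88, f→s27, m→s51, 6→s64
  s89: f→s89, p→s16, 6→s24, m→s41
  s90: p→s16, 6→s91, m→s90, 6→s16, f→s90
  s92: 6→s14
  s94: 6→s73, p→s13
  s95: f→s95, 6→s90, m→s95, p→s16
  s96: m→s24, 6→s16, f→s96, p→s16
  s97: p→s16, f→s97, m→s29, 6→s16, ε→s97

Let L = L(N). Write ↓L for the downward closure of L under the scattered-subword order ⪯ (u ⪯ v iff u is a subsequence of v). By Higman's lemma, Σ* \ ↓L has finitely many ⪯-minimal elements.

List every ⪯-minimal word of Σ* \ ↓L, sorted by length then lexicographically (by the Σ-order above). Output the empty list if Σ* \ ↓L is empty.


Antichain: [f66, pmmm, 6m6p, fmmpmf].

|Q|=98, |F|=69, |δ|=320 (21 ε).
min D↑ (67 st, q0=0, F={16}): 0:f→1,p→2,m→0,6→3 1:f→1,p→4,m→5,6→6 2:f→4,p→2,m→7,6→8 3:f→9,p→8,m→10,6→3 4:f→4,p→4,m→11,6→12 5:f→5,p→13,m→14,6→15 6:f→6,p→12,m→15,6→16 7:f→11,p→7,m→17,6→18 8:f→19,p→8,m→20,6→8 9:f→9,p→19,m→21,6→6 10:f→22,p→23,m→10,6→24 11:f→11,p→11,m→25,6→26 12:f→12,p→12,m→26,6→16 13:f→13,p→13,m→27,6→28 14:f→14,p→29,m→14,6→30 15:f→15,p→28,m→30,6→16 16:f→16,p→16,m→16,6→16 17:f→25,p→17,m→16,6→17 18:f→31,p→18,m→32,6→18 19:f→19,p→19,m→33,6→12 20:f→33,p→20,m→32,6→34 21:f→21,p→35,m→36,6→37 22:f→22,p→38,m→21,6→37 23:f→38,p→23,m→20,6→39 24:f→40,p→16,m→24,6→24 25:f→25,p→25,m→16,6→41 26:f→26,p→26,m→41,6→16 27:f→27,p→42,m→25,6→43 28:f→28,p→28,m→43,6→16 29:f→29,p→29,m→44,6→45 30:f→30,p→45,m→30,6→16 31:f→31,p→31,m→46,6→26 32:f→46,p→32,m→16,6→47 33:f→33,p→33,m→46,6→48 34:f→49,p→16,m→47,6→34 35:f→35,p→35,m→50,6→51 36:f→36,p→52,m→36,6→37 37:f→37,p→16,m→37,6→16 38:f→38,p→38,m→33,6→51 39:f→53,p→16,m→34,6→39 40:f→40,p→16,m→40,6→37 41:f→41,p→41,m→16,6→16 42:f→42,p→42,m→54,6→55 43:f→43,p→55,m→41,6→16 44:f→16,p→44,m→54,6→56 45:f→45,p→45,m→56,6→16 46:f→46,p→46,m→16,6→57 47:f→58,p→16,m→16,6→47 48:f→48,p→16,m→57,6→16 49:f→49,p→16,m→58,6→48 50:f→50,p→59,m→46,6→48 51:f→51,p→16,m→48,6→16 52:f→52,p→52,m→60,6→61 53:f→53,p→16,m→49,6→51 54:f→16,p→54,m→16,6→62 55:f→55,p→55,m→62,6→16 56:f→16,p→56,m→62,6→16 57:f→57,p→16,m→16,6→16 58:f→58,p→16,m→16,6→57 59:f→59,p→59,m→63,6→64 60:f→16,p→60,m→63,6→65 61:f→61,p→16,m→65,6→16 62:f→16,p→62,m→16,6→16 63:f→16,p→63,m→16,6→66 64:f→64,p→16,m→66,6→16 65:f→16,p→16,m→66,6→16 66:f→16,p→16,m→16,6→16 (ε-aug+det+¬).
'f66': N↓-sim [84, 69, 28, 3] end={s16,s72,s91} ∉↓L; 3/3 single-dels accept.
'pmmm': |S_i|=[84, 65, 45, 18, 3] end={s16,s22,s72} ∉↓L; 4/4 deletions ∈↓L.
'6m6p': |S_i|=[84, 65, 54, 20, 2] end={s16,s72} — reject; 4/4 del acc.
'fmmpmf': |S_i|=[84, 69, 57, 42, 29, 14, 2] end={s16,s72} rej; 6/6 deletions ∈↓L.
4 minimals (antichain).


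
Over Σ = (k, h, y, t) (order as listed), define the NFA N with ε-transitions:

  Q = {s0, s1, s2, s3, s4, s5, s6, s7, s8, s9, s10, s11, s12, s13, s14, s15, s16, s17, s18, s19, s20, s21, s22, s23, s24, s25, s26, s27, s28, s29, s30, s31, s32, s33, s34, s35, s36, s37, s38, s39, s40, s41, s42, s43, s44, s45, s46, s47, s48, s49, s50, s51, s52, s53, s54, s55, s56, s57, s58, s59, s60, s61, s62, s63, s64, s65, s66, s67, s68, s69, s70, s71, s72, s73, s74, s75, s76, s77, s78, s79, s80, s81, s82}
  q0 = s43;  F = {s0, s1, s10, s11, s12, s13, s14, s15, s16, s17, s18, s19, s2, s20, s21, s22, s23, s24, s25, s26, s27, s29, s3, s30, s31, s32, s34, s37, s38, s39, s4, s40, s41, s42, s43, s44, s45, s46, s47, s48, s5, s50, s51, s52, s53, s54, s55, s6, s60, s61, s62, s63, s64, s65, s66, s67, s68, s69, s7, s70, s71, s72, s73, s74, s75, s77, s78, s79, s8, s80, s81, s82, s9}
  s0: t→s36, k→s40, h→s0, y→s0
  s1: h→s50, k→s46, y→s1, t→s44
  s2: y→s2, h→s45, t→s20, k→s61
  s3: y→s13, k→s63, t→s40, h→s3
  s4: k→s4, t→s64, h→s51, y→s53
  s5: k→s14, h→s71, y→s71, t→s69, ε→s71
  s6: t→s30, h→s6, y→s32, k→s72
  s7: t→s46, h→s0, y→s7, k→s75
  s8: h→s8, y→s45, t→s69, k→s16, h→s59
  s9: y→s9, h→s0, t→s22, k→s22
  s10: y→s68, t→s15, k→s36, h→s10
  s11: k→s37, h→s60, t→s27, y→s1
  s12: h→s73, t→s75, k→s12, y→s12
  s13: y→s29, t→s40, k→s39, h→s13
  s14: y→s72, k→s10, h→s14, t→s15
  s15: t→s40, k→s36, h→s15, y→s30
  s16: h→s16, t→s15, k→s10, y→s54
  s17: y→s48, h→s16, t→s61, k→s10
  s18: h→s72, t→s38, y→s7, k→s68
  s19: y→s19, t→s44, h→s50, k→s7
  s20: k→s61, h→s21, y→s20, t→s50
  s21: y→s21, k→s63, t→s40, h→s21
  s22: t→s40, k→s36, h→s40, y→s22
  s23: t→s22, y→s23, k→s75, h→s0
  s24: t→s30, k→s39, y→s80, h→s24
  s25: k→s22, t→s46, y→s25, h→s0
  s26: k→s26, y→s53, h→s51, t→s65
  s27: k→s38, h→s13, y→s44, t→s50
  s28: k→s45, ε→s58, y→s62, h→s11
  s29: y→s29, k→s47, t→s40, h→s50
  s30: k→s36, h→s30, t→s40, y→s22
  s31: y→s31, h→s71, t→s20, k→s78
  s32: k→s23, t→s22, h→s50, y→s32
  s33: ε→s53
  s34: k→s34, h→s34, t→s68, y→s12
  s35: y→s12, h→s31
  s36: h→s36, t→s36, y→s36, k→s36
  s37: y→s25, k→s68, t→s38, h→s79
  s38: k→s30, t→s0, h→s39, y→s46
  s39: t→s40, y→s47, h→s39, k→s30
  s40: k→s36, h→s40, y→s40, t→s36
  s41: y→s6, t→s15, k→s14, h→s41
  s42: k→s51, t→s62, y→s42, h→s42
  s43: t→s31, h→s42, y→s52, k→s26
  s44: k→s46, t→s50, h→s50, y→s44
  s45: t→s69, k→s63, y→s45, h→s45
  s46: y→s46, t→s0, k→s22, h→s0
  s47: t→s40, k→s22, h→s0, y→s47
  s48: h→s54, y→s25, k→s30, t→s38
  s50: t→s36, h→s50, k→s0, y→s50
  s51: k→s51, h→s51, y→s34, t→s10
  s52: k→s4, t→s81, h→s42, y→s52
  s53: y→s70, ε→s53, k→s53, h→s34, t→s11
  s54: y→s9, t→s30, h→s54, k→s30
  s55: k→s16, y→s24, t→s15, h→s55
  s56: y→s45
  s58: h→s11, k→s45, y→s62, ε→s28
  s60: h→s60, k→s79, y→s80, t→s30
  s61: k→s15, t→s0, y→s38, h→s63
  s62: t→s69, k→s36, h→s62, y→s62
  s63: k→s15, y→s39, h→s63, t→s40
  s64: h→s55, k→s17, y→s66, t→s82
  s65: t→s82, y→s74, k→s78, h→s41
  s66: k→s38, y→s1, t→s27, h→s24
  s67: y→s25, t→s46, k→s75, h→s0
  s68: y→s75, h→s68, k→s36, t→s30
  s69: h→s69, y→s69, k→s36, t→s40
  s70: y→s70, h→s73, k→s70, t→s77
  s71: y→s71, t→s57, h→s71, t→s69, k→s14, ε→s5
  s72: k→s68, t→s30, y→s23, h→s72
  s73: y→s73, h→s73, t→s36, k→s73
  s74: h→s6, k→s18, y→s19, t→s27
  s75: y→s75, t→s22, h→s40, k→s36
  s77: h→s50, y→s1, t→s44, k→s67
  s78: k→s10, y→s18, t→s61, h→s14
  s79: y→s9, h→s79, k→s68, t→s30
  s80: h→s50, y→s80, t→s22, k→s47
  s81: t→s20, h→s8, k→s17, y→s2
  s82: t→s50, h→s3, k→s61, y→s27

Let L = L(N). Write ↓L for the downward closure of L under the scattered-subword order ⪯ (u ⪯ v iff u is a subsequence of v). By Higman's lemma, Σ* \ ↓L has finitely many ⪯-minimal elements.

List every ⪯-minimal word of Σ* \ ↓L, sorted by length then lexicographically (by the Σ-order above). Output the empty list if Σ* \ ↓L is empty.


|Q|=83, |F|=73, |δ|=313 (6 ε).
min D↑ (73 st, q0=0, F={21}): 0:k→1,h→2,y→3,t→4 1:k→1,h→5,y→6,t→7 2:k→5,h→2,y→2,t→8 3:k→9,h→2,y→3,t→10 4:k→11,h→12,y→4,t→13 5:k→5,h→5,y→14,t→15 6:k→6,h→14,y→16,t→17 7:k→11,h→18,y→19,t→20 8:k→21,h→8,y→8,t→22 9:k→9,h→5,y→6,t→23 10:k→24,h→25,y→26,t→13 11:k→15,h→27,y→28,t→29 12:k→27,h→12,y→12,t→22 13:k→29,h→30,y→13,t→31 14:k→14,h→14,y→32,t→33 15:k→21,h→15,y→33,t→34 16:k→16,h→35,y→16,t→36 17:k→37,h→38,y→39,t→40 18:k→27,h→18,y→41,t→34 19:k→28,h→41,y→42,t→40 20:k→29,h→43,y→40,t→31 21:k→21,h→21,y→21,t→21 22:k→21,h→22,y→22,t→44 23:k→24,h→45,y→46,t→20 24:k→15,h→47,y→48,t→29 25:k→47,h→25,y→49,t→22 26:k→29,h→49,y→26,t→13 27:k→15,h→27,y→50,t→34 28:k→33,h→50,y→51,t→52 29:k→34,h→53,y→52,t→54 30:k→53,h→30,y→30,t→44 31:k→54,h→31,y→31,t→21 32:k→32,h→35,y→32,t→55 33:k→21,h→33,y→55,t→56 34:k→21,h→34,y→56,t→44 35:k→35,h→35,y→35,t→21 36:k→57,h→31,y→39,t→58 37:k→33,h→59,y→60,t→52 38:k→59,h→38,y→61,t→56 39:k→62,h→31,y→39,t→58 40:k→52,h→63,y→58,t→31 41:k→50,h→41,y→64,t→56 42:k→51,h→31,y→42,t→58 43:k→53,h→43,y→63,t→44 44:k→21,h→44,y→44,t→21 45:k→47,h→45,y→65,t→34 46:k→52,h→65,y→39,t→40 47:k→15,h→47,y→66,t→34 48:k→56,h→66,y→60,t→52 49:k→53,h→49,y→49,t→22 50:k→33,h→50,y→67,t→56 51:k→55,h→54,y→51,t→62 52:k→56,h→68,y→62,t→54 53:k→34,h→53,y→68,t→44 54:k→44,h→54,y→54,t→21 55:k→21,h→44,y→55,t→69 56:k→21,h→56,y→69,t→44 57:k→55,h→54,y→60,t→62 58:k→62,h→31,y→58,t→31 59:k→33,h→59,y→70,t→56 60:k→69,h→54,y→60,t→62 61:k→71,h→31,y→61,t→69 62:k→69,h→54,y→62,t→54 63:k→68,h→63,y→72,t→44 64:k→67,h→31,y→64,t→69 65:k→68,h→65,y→61,t→56 66:k→56,h→66,y→70,t→56 67:k→55,h→54,y→67,t→69 68:k→56,h→68,y→71,t→44 69:k→21,h→44,y→69,t→44 70:k→69,h→54,y→70,t→69 71:k→69,h→54,y→71,t→44 72:k→71,h→31,y→72,t→44.
'htk': N↓-sim [76, 44, 11, 1] end={s36} rej; 3/3 single-dels accept.
'tkkk': |S_i|=[76, 65, 30, 8, 1] end={s36} — reject; 4/4 deletions ∈↓L.
'tttt': run [76, 65, 23, 4, 1] end={s36} rej; 4/4 deletions ∈↓L.
'kyyht': |S_i|=[76, 60, 43, 23, 5, 1] end={s36} rej; 5/5 deletions ∈↓L.
'ytyktt': N↓-sim [76, 72, 50, 33, 12, 3, 1] end={s36} rej; 6/6 single-dels accept.
5 obstructions.

Antichain: [htk, tkkk, tttt, kyyht, ytyktt].
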